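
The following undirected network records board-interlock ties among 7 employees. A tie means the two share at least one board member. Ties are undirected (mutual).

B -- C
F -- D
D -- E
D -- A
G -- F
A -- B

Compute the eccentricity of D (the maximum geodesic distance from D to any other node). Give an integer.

Distances from D: A:1, B:2, C:3, E:1, F:1, G:2.
The largest is 3 (to C), so the eccentricity of D is 3.

3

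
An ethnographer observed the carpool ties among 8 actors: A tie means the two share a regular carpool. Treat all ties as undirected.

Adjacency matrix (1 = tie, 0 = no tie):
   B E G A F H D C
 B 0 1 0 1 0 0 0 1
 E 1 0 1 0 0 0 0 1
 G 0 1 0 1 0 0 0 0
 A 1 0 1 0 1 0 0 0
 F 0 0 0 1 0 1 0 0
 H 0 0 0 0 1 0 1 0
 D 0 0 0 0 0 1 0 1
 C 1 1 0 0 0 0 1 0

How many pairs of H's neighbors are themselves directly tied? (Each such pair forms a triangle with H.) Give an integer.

0

H's neighbors are D and F, but none of them are tied to each other, so no triangle contains H.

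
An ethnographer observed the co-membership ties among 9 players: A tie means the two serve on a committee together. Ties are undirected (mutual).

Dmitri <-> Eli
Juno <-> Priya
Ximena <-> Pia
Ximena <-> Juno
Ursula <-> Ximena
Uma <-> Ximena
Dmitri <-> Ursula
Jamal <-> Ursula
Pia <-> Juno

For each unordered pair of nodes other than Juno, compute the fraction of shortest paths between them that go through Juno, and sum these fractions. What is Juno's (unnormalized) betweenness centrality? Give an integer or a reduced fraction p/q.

7

Pairs whose geodesics pass through Juno — Pia–Priya: 1; Dmitri–Priya: 1; Uma–Priya: 1; Ximena–Priya: 1; Ursula–Priya: 1; Eli–Priya: 1; Jamal–Priya: 1.
All other pairs contribute 0.
Summing the contributions gives betweenness(Juno) = 7.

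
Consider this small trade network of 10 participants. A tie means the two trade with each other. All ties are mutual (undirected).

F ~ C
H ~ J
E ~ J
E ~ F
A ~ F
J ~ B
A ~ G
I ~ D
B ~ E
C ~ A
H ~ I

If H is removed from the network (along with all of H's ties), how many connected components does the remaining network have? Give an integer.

Without H, the remaining ties split the others into: {D, I}; {A, B, C, E, F, G, J}.
That's 2 separate components.

2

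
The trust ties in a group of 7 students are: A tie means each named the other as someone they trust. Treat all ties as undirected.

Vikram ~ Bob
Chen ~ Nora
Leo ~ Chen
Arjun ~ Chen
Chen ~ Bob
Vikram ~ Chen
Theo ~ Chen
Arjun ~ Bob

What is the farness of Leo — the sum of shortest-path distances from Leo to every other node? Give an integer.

Distances from Leo: Arjun:2, Bob:2, Chen:1, Nora:2, Theo:2, Vikram:2.
Sum = 2 + 2 + 1 + 2 + 2 + 2 = 11.

11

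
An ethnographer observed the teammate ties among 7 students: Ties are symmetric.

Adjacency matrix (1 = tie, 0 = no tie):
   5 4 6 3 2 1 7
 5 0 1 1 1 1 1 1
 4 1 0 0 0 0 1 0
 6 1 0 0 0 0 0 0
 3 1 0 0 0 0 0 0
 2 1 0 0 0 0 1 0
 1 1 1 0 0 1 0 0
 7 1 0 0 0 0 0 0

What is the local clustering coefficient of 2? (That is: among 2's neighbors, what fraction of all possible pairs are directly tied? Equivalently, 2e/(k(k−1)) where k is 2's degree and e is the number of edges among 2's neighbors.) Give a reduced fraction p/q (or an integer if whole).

2's neighbors: 1 and 5 (k = 2).
Possible neighbor pairs: C(2,2) = 1. Edges among them: 1–5 → e = 1.
Clustering(2) = 1/1.

1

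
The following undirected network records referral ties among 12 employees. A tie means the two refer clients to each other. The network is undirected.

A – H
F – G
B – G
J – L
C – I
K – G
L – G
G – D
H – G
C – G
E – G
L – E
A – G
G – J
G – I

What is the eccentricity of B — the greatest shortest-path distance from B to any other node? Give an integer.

Distances from B: A:2, C:2, D:2, E:2, F:2, G:1, H:2, I:2, J:2, K:2, L:2.
The largest is 2 (to K, D, H, C, E, J, F, L, I, and A), so the eccentricity of B is 2.

2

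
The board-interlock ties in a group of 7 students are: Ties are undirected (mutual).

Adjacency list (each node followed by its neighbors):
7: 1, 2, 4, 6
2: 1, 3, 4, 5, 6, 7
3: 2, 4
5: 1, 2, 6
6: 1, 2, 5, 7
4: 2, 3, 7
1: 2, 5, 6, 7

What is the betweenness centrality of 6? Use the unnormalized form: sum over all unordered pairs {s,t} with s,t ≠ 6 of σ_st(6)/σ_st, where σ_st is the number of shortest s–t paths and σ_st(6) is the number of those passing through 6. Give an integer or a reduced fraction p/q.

Pairs whose geodesics pass through 6 — 7–5: 1/3.
All other pairs contribute 0.
Summing the contributions gives betweenness(6) = 1/3.

1/3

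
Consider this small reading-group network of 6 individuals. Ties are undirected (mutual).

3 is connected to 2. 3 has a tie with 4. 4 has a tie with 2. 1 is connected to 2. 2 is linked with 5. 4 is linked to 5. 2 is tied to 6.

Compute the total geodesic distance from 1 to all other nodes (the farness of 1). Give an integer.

Distances from 1: 2:1, 3:2, 4:2, 5:2, 6:2.
Sum = 1 + 2 + 2 + 2 + 2 = 9.

9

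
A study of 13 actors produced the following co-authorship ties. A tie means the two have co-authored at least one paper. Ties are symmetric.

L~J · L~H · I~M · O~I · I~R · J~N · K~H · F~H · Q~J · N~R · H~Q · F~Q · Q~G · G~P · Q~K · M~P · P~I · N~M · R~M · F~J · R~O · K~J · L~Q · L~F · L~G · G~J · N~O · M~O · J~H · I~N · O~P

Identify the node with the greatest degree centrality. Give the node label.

J

Degrees — F:4, G:4, H:5, I:5, J:7, K:3, L:5, M:5, N:5, O:5, P:4, Q:6, R:4.
The maximum is 7, attained only by J.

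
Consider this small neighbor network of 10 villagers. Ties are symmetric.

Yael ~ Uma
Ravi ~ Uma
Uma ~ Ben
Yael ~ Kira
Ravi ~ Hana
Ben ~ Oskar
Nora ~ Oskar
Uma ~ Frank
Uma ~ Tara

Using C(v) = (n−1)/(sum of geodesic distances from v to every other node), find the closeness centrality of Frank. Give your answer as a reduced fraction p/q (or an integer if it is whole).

9/22

Distances from Frank: Ben:2, Hana:3, Kira:3, Nora:4, Oskar:3, Ravi:2, Tara:2, Uma:1, Yael:2. Sum = 22.
n = 10, so closeness = 9/22.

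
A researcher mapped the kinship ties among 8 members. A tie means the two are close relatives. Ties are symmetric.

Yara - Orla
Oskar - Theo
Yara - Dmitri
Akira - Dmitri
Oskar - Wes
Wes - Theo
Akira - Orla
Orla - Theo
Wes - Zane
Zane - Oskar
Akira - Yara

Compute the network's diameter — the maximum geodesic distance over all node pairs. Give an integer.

Eccentricity of each node (its greatest distance to any other): Akira:4, Dmitri:5, Orla:3, Oskar:4, Theo:3, Wes:4, Yara:4, Zane:5.
The maximum eccentricity is 5, realized for instance by the pair Dmitri–Zane via Dmitri – Akira – Orla – Theo – Oskar – Zane. So the diameter is 5.

5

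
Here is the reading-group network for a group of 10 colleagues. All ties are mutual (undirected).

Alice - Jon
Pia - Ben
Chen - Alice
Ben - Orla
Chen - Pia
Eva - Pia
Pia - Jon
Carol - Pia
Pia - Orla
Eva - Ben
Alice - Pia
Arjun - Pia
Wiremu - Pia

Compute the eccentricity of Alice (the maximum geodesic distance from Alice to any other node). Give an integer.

2

Distances from Alice: Arjun:2, Ben:2, Carol:2, Chen:1, Eva:2, Jon:1, Orla:2, Pia:1, Wiremu:2.
The largest is 2 (to Wiremu, Ben, Eva, Orla, Carol, and Arjun), so the eccentricity of Alice is 2.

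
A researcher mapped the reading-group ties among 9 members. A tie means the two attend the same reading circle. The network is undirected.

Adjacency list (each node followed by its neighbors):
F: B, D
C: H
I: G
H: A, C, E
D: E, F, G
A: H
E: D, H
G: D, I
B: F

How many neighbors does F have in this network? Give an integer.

F is directly tied to B and D. That is 2 neighbors, so the degree of F is 2.

2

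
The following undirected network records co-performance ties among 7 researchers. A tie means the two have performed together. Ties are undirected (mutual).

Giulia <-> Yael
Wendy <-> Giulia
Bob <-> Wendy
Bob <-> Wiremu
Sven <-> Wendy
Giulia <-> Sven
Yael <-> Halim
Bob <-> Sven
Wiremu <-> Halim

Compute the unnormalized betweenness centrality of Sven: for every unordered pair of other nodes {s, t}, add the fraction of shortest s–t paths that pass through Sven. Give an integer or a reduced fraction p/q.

7/6

Pairs whose geodesics pass through Sven — Wiremu–Giulia: 1/3; Bob–Giulia: 1/2; Bob–Yael: 1/3.
All other pairs contribute 0.
Summing the contributions gives betweenness(Sven) = 7/6.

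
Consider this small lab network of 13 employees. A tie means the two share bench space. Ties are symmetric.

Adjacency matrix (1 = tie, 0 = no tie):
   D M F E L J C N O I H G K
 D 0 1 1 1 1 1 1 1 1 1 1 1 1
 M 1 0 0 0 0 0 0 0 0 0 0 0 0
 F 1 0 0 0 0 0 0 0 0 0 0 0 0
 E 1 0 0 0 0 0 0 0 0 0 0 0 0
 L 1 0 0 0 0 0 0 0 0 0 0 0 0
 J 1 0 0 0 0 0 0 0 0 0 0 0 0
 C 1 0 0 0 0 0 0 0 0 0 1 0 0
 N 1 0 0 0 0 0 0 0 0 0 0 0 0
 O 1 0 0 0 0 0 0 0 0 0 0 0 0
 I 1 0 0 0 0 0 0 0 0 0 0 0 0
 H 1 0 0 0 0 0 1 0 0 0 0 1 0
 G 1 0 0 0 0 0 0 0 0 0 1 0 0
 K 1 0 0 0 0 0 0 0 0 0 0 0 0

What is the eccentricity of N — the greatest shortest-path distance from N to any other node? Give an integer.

Distances from N: C:2, D:1, E:2, F:2, G:2, H:2, I:2, J:2, K:2, L:2, M:2, O:2.
The largest is 2 (to M, F, E, L, J, C, O, I, H, G, and K), so the eccentricity of N is 2.

2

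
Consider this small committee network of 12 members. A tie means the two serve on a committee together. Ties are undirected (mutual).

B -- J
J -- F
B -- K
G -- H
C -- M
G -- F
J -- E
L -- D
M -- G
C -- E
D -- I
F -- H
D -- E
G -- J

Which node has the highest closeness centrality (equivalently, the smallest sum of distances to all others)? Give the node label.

Farness (sum of distances to all others) for each node — B:28, C:27, D:27, E:21, F:26, G:24, H:33, I:37, J:20, K:38, L:37, M:28.
The smallest farness is 20, for J, so J has the highest closeness.

J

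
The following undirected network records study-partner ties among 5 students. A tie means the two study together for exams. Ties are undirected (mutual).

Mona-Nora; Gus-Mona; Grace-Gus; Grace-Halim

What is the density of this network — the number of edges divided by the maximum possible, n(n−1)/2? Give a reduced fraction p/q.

There are 4 edges and 5 nodes, so the maximum possible is C(5,2) = 10.
Density = 4/10 = 2/5.

2/5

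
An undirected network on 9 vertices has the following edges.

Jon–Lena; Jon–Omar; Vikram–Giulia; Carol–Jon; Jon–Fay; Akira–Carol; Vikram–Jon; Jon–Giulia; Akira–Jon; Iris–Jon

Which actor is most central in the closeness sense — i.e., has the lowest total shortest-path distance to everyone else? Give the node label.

Jon

Farness (sum of distances to all others) for each node — Akira:14, Carol:14, Fay:15, Giulia:14, Iris:15, Jon:8, Lena:15, Omar:15, Vikram:14.
The smallest farness is 8, for Jon, so Jon has the highest closeness.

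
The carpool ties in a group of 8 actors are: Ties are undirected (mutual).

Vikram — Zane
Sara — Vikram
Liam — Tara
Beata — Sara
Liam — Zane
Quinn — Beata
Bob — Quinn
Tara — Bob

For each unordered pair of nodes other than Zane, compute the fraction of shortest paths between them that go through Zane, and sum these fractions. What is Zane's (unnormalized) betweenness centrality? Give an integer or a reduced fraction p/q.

Pairs whose geodesics pass through Zane — Beata–Liam: 1/2; Sara–Liam: 1; Sara–Tara: 1/2; Vikram–Liam: 1; Vikram–Tara: 1; Vikram–Bob: 1/2.
All other pairs contribute 0.
Summing the contributions gives betweenness(Zane) = 9/2.

9/2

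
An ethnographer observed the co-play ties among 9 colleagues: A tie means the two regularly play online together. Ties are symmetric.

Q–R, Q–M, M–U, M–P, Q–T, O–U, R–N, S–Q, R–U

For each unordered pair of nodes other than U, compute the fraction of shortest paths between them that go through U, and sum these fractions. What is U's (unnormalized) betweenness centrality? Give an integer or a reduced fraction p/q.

Pairs whose geodesics pass through U — T–O: 2/2; Q–O: 2/2; S–O: 2/2; P–N: 1/2; P–O: 1; P–R: 1/2; N–O: 1; N–M: 1/2; O–R: 1; O–M: 1; R–M: 1/2.
All other pairs contribute 0.
Summing the contributions gives betweenness(U) = 9.

9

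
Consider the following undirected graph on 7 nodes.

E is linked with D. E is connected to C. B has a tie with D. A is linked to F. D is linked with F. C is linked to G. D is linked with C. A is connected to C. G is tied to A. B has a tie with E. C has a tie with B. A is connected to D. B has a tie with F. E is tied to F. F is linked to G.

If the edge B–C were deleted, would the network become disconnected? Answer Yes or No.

Even without that edge, B still reaches C via B – D – C, so the network stays connected. Not a bridge.

No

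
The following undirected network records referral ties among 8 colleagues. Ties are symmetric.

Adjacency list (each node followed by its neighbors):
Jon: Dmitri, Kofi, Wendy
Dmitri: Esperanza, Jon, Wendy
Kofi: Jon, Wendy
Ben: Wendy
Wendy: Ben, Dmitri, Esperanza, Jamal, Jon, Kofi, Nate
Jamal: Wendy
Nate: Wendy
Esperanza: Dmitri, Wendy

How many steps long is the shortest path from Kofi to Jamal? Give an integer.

One shortest route is Kofi – Wendy – Jamal, which uses 2 edges, and Kofi and Jamal are not directly tied, so nothing shorter exists. So d(Kofi,Jamal) = 2.

2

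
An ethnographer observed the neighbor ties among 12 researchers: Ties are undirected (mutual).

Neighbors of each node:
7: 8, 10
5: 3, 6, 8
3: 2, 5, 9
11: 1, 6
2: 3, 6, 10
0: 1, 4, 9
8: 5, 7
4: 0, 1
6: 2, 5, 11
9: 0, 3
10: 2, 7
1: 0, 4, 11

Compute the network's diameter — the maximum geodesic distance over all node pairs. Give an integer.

6

Eccentricity of each node (its greatest distance to any other): 0:5, 1:5, 2:4, 3:3, 4:6, 5:4, 6:3, 7:6, 8:5, 9:4, 10:5, 11:4.
The maximum eccentricity is 6, realized for instance by the pair 7–4 via 7 – 8 – 5 – 3 – 9 – 0 – 4. So the diameter is 6.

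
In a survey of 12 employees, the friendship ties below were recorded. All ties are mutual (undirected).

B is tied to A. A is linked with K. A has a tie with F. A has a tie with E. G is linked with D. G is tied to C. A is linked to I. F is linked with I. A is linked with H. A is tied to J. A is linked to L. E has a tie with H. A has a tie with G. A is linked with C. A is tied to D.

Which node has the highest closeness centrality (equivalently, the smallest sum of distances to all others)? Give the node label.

A

Farness (sum of distances to all others) for each node — A:11, B:21, C:20, D:20, E:20, F:20, G:19, H:20, I:20, J:21, K:21, L:21.
The smallest farness is 11, for A, so A has the highest closeness.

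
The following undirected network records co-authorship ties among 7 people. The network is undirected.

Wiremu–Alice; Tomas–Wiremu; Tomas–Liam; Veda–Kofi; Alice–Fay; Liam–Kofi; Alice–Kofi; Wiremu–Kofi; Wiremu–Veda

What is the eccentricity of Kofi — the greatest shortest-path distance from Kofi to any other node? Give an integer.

2

Distances from Kofi: Alice:1, Fay:2, Liam:1, Tomas:2, Veda:1, Wiremu:1.
The largest is 2 (to Tomas and Fay), so the eccentricity of Kofi is 2.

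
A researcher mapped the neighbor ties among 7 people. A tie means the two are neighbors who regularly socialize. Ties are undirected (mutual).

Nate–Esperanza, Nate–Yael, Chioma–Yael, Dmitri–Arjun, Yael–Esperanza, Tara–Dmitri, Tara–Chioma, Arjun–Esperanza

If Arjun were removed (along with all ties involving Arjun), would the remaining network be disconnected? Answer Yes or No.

Even without Arjun, every remaining node can still reach every other (the residual graph is connected), so Arjun is not a cut vertex.

No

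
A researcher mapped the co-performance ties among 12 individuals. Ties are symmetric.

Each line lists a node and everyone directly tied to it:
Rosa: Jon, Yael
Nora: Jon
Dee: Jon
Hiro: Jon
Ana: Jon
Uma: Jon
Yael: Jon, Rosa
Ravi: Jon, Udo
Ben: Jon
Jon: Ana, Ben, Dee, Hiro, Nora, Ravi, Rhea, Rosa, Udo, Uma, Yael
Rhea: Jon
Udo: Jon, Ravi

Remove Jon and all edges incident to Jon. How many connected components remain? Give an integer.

9

Without Jon, the remaining ties split the others into: {Ravi, Udo}; {Hiro}; {Ben}; {Dee}; {Nora}; {Rhea}; {Rosa, Yael}; {Ana}; {Uma}.
That's 9 separate components.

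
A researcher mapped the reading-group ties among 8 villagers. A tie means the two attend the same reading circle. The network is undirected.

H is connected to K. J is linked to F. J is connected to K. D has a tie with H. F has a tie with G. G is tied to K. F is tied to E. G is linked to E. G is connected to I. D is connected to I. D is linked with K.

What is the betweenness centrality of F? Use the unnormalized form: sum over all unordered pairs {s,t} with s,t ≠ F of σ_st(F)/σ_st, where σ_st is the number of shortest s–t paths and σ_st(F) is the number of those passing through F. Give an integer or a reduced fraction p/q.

11/6

Pairs whose geodesics pass through F — G–J: 1/2; E–J: 1; J–I: 1/3.
All other pairs contribute 0.
Summing the contributions gives betweenness(F) = 11/6.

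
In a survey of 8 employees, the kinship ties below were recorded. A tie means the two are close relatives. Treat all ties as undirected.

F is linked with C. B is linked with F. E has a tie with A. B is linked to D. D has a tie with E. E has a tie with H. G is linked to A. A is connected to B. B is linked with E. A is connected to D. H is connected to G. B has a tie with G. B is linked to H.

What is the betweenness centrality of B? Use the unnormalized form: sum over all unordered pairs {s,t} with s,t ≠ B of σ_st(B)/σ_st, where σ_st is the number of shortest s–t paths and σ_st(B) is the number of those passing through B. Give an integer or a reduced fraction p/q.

Pairs whose geodesics pass through B — H–D: 1/2; H–A: 1/3; H–F: 1; H–C: 1; E–G: 1/3; E–F: 1; E–C: 1; D–G: 1/2; D–F: 1; D–C: 1; G–F: 1; G–C: 1; A–F: 1; A–C: 1.
All other pairs contribute 0.
Summing the contributions gives betweenness(B) = 35/3.

35/3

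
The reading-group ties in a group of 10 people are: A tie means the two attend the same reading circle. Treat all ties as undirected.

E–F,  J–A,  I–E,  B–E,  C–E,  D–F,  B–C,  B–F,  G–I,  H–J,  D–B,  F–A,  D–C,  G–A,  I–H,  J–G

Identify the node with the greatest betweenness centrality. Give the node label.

E

Unnormalized betweenness of each node: A:431/60, B:107/60, C:11/12, D:13/15, E:601/60, F:48/5, G:61/30, H:31/30, I:499/60, J:9/4.
E has the largest value, 601/60, making it the main broker — the node through which the most shortest paths run.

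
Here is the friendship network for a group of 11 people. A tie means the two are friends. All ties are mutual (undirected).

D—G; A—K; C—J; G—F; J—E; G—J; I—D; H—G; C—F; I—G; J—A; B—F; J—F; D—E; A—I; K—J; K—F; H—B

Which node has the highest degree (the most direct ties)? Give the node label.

Degrees — A:3, B:2, C:2, D:3, E:2, F:5, G:5, H:2, I:3, J:6, K:3.
The maximum is 6, attained only by J.

J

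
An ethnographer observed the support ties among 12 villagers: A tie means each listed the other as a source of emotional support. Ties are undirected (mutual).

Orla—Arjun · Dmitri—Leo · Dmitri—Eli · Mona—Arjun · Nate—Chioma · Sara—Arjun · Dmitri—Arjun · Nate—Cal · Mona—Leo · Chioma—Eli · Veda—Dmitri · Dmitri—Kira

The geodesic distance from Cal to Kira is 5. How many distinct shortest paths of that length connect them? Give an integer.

The shortest distance is 5, and the only length-5 path is Cal–Nate–Chioma–Eli–Dmitri–Kira. So there is exactly 1 shortest path.

1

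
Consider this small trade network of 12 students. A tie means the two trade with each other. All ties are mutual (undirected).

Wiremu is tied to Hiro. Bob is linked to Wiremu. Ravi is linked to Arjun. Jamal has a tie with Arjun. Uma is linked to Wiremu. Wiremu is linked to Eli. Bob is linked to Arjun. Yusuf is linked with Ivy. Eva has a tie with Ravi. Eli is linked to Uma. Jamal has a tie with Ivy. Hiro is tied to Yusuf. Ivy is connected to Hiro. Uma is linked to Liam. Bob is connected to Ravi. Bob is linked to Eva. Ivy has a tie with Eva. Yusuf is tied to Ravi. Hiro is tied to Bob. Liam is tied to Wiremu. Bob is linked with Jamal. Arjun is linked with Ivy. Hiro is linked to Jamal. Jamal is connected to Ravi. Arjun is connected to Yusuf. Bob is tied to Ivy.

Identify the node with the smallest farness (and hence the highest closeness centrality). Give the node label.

Farness (sum of distances to all others) for each node — Arjun:20, Bob:15, Eli:26, Eva:22, Hiro:17, Ivy:19, Jamal:20, Liam:26, Ravi:20, Uma:25, Wiremu:17, Yusuf:21.
The smallest farness is 15, for Bob, so Bob has the highest closeness.

Bob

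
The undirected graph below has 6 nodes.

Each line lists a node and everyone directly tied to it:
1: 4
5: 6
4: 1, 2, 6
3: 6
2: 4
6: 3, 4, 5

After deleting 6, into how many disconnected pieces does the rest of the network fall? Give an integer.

Without 6, the remaining ties split the others into: {3}; {1, 2, 4}; {5}.
That's 3 separate components.

3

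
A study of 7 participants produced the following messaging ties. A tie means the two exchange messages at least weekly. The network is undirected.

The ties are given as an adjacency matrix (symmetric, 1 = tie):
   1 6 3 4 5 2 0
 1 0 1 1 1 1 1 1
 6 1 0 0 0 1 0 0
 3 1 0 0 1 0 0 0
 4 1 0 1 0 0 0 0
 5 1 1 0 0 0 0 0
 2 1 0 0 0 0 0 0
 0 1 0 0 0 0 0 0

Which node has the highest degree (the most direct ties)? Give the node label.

Degrees — 0:1, 1:6, 2:1, 3:2, 4:2, 5:2, 6:2.
The maximum is 6, attained only by 1.

1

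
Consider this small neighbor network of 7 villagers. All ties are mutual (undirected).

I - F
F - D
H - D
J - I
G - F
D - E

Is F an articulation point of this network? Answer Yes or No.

Yes

Removing F leaves {G} with no path to {D, E, and H}, so the network splits into 3 components. F is a cut vertex.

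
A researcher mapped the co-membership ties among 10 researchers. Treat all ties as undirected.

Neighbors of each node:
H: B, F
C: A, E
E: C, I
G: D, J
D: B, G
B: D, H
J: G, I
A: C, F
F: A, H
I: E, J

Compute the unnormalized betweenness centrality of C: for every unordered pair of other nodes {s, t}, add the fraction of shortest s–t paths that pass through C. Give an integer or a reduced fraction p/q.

8

Pairs whose geodesics pass through C — G–A: 1/2; J–A: 1; J–F: 1/2; I–A: 1; I–F: 1; I–H: 1/2; E–A: 1; E–F: 1; E–H: 1; E–B: 1/2.
All other pairs contribute 0.
Summing the contributions gives betweenness(C) = 8.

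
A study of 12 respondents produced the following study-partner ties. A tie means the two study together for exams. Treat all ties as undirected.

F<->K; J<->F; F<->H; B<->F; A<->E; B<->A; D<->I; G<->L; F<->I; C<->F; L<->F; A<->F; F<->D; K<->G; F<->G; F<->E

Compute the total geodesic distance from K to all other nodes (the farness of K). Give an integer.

20

Distances from K: A:2, B:2, C:2, D:2, E:2, F:1, G:1, H:2, I:2, J:2, L:2.
Sum = 2 + 2 + 2 + 2 + 2 + 1 + 1 + 2 + 2 + 2 + 2 = 20.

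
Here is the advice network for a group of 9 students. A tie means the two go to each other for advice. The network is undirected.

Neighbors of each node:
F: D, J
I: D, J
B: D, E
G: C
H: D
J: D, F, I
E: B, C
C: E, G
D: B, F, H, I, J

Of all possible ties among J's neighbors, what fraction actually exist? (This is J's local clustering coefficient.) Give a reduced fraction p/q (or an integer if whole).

2/3

J's neighbors: D, F, and I (k = 3).
Possible neighbor pairs: C(3,2) = 3. Edges among them: D–F, D–I → e = 2.
Clustering(J) = 2/3.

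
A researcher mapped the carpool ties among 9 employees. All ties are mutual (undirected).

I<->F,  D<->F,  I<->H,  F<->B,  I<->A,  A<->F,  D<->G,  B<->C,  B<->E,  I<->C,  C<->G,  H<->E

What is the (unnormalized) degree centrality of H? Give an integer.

2

H is directly tied to E and I. That is 2 neighbors, so the degree of H is 2.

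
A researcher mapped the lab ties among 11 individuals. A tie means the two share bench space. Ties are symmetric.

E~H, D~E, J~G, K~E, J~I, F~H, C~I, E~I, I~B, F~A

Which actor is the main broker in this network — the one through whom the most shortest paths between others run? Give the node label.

E

Unnormalized betweenness of each node: A:0, B:0, C:0, D:0, E:32, F:9, G:0, H:16, I:29, J:9, K:0.
E has the largest value, 32, making it the main broker — the node through which the most shortest paths run.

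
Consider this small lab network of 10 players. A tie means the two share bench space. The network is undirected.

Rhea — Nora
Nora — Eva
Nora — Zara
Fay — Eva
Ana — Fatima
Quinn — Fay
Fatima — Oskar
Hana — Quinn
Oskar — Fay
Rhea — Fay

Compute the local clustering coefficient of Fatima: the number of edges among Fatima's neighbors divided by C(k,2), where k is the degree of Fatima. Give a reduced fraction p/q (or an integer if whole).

0

Fatima's neighbors: Ana and Oskar (k = 2).
Possible neighbor pairs: C(2,2) = 1. Edges among them: none → e = 0.
Clustering(Fatima) = 0/1.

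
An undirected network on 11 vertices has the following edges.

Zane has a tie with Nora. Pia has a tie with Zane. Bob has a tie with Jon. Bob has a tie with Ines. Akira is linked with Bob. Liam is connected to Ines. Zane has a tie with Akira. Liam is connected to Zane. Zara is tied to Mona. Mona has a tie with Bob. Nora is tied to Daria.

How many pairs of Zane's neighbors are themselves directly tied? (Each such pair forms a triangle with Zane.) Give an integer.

0

Zane's neighbors are Akira, Liam, Nora, and Pia, but none of them are tied to each other, so no triangle contains Zane.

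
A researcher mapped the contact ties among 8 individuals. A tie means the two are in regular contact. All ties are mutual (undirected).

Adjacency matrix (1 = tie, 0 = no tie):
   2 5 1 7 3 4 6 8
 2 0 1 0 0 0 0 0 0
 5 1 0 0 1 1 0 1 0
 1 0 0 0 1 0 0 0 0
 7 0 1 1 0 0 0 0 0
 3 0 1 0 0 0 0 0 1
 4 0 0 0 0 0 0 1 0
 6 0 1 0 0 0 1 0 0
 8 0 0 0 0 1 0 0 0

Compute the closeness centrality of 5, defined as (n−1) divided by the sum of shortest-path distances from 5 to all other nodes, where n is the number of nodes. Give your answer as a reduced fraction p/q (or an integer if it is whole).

7/10

Distances from 5: 1:2, 2:1, 3:1, 4:2, 6:1, 7:1, 8:2. Sum = 10.
n = 8, so closeness = 7/10.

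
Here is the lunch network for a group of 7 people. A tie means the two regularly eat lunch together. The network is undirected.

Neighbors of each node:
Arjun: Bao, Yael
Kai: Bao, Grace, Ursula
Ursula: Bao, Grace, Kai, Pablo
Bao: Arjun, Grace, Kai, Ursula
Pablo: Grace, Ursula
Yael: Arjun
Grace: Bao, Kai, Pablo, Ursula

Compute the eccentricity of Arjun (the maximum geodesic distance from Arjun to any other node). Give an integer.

3

Distances from Arjun: Bao:1, Grace:2, Kai:2, Pablo:3, Ursula:2, Yael:1.
The largest is 3 (to Pablo), so the eccentricity of Arjun is 3.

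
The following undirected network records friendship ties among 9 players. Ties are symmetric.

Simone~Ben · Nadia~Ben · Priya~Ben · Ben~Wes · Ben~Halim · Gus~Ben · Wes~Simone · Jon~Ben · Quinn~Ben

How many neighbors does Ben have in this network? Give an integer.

Ben is directly tied to Gus, Halim, Jon, Nadia, Priya, Quinn, Simone, and Wes. That is 8 neighbors, so the degree of Ben is 8.

8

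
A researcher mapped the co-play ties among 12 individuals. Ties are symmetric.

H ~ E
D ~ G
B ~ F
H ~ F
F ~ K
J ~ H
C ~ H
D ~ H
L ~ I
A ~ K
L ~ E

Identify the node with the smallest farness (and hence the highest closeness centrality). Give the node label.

Farness (sum of distances to all others) for each node — A:41, B:33, C:29, D:27, E:25, F:23, G:37, H:19, I:43, J:29, K:31, L:33.
The smallest farness is 19, for H, so H has the highest closeness.

H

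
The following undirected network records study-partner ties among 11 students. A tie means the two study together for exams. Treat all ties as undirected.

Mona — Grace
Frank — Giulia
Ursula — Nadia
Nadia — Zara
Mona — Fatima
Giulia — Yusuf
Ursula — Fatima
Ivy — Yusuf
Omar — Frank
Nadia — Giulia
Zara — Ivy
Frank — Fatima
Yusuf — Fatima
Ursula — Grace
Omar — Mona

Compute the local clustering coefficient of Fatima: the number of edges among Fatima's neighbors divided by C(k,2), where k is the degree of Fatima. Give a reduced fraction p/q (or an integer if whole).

Fatima's neighbors: Frank, Mona, Ursula, and Yusuf (k = 4).
Possible neighbor pairs: C(4,2) = 6. Edges among them: none → e = 0.
Clustering(Fatima) = 0/6 = 0.

0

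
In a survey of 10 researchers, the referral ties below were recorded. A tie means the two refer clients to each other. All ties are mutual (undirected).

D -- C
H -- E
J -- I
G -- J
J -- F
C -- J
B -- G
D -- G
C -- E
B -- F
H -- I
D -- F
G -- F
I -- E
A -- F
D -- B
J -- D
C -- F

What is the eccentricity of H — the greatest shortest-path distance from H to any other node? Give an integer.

4

Distances from H: A:4, B:4, C:2, D:3, E:1, F:3, G:3, I:1, J:2.
The largest is 4 (to B and A), so the eccentricity of H is 4.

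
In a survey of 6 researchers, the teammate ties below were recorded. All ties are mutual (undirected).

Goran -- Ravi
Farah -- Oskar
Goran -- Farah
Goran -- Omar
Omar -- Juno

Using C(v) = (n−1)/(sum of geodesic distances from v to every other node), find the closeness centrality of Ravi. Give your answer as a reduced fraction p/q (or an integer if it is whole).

5/11

Distances from Ravi: Farah:2, Goran:1, Juno:3, Omar:2, Oskar:3. Sum = 11.
n = 6, so closeness = 5/11.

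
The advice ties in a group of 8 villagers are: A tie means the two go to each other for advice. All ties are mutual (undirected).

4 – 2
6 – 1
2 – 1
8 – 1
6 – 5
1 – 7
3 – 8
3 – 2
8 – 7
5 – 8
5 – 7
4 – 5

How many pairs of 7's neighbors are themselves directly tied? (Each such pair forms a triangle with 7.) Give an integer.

2

7's neighbors: 1, 5, and 8.
Neighbor pairs that are themselves tied: 7–1–8; 7–5–8. Each forms one triangle with 7, for 2 in total.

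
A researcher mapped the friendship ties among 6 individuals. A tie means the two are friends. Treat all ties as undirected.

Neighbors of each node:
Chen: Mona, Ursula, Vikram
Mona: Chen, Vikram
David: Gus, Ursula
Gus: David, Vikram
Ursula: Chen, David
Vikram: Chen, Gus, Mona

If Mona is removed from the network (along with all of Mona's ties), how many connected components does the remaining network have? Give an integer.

1

Mona's neighbors (Chen and Vikram) remain reachable from one another through other ties, so the rest of the network stays in one piece.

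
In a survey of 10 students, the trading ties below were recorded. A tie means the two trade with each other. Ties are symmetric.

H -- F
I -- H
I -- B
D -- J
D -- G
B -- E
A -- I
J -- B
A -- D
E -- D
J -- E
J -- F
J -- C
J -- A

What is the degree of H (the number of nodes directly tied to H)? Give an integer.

H is directly tied to F and I. That is 2 neighbors, so the degree of H is 2.

2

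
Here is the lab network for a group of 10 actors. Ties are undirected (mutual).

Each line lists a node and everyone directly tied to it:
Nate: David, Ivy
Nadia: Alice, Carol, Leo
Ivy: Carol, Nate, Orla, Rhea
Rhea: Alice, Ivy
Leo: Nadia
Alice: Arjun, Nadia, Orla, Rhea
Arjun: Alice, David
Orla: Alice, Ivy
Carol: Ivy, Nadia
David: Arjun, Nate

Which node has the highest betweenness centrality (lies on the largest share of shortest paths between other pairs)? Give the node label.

Alice

Unnormalized betweenness of each node: Alice:79/6, Arjun:13/3, Carol:4, David:5/3, Ivy:61/6, Leo:0, Nadia:10, Nate:10/3, Orla:7/6, Rhea:7/6.
Alice has the largest value, 79/6, making it the main broker — the node through which the most shortest paths run.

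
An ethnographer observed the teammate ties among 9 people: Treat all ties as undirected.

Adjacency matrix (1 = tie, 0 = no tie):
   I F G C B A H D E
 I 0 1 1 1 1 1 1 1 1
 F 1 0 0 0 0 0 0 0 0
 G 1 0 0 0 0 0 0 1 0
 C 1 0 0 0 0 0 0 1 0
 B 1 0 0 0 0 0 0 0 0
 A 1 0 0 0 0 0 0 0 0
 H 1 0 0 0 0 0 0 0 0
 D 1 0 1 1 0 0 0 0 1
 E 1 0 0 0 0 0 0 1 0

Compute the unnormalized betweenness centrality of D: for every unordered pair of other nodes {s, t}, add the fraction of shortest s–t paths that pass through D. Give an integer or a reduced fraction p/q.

Pairs whose geodesics pass through D — G–C: 1/2; G–E: 1/2; C–E: 1/2.
All other pairs contribute 0.
Summing the contributions gives betweenness(D) = 3/2.

3/2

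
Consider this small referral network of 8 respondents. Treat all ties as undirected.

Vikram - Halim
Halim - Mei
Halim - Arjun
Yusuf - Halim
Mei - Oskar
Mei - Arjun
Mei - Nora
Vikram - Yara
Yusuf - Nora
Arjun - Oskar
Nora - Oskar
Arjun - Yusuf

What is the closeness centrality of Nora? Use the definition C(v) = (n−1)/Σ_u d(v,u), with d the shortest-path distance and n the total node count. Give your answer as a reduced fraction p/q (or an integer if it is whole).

Distances from Nora: Arjun:2, Halim:2, Mei:1, Oskar:1, Vikram:3, Yara:4, Yusuf:1. Sum = 14.
n = 8, so closeness = 7/14 = 1/2.

1/2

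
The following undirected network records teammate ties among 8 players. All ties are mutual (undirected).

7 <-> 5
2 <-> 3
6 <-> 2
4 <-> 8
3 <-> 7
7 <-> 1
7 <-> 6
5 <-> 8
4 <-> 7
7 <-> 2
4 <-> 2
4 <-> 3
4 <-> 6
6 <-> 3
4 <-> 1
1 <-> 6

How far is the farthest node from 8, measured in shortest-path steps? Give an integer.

2

Distances from 8: 1:2, 2:2, 3:2, 4:1, 5:1, 6:2, 7:2.
The largest is 2 (to 7, 3, 2, 1, and 6), so the eccentricity of 8 is 2.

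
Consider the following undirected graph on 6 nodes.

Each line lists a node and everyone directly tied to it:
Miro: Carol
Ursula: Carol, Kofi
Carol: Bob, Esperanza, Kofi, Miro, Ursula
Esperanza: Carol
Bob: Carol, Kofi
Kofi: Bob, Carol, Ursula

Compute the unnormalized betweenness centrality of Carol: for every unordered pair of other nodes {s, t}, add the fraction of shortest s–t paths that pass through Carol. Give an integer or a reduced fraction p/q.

Pairs whose geodesics pass through Carol — Esperanza–Kofi: 1; Esperanza–Ursula: 1; Esperanza–Miro: 1; Esperanza–Bob: 1; Kofi–Miro: 1; Ursula–Miro: 1; Ursula–Bob: 1/2; Miro–Bob: 1.
All other pairs contribute 0.
Summing the contributions gives betweenness(Carol) = 15/2.

15/2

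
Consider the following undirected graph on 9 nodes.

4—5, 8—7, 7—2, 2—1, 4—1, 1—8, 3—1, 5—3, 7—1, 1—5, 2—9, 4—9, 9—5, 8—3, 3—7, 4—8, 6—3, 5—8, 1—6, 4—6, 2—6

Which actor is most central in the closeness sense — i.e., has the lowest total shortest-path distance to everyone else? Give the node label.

Farness (sum of distances to all others) for each node — 1:9, 2:12, 3:11, 4:11, 5:11, 6:12, 7:12, 8:11, 9:13.
The smallest farness is 9, for 1, so 1 has the highest closeness.

1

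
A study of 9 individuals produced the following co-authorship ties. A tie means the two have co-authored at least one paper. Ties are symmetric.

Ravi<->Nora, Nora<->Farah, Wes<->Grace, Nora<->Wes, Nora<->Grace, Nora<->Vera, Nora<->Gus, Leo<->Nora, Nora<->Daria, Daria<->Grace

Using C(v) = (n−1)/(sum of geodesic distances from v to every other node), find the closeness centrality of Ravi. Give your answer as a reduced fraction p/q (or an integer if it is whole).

Distances from Ravi: Daria:2, Farah:2, Grace:2, Gus:2, Leo:2, Nora:1, Vera:2, Wes:2. Sum = 15.
n = 9, so closeness = 8/15.

8/15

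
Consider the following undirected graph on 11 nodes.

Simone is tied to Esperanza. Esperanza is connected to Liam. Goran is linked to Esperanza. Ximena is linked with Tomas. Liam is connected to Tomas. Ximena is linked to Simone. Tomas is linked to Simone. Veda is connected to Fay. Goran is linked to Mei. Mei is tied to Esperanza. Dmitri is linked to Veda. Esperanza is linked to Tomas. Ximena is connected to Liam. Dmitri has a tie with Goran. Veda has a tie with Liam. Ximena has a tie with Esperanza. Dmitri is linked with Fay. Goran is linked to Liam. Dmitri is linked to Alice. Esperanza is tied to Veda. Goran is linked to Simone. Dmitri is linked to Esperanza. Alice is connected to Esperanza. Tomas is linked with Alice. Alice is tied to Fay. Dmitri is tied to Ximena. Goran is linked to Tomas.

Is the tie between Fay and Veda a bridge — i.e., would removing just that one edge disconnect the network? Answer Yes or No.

No

Even without that edge, Fay still reaches Veda via Fay – Dmitri – Veda, so the network stays connected. Not a bridge.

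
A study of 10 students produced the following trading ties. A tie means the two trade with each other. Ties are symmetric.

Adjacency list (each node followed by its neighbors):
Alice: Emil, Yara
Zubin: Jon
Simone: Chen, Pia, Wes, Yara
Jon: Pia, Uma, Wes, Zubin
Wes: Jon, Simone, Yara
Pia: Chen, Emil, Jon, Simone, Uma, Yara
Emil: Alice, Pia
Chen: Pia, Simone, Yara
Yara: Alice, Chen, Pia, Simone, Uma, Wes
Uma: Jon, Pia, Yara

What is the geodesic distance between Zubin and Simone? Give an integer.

One shortest route is Zubin – Jon – Wes – Simone, which uses 3 edges, and at distance 2 from Zubin we only reach {Pia, Uma, Wes}, which does not include Simone. So d(Zubin,Simone) = 3.

3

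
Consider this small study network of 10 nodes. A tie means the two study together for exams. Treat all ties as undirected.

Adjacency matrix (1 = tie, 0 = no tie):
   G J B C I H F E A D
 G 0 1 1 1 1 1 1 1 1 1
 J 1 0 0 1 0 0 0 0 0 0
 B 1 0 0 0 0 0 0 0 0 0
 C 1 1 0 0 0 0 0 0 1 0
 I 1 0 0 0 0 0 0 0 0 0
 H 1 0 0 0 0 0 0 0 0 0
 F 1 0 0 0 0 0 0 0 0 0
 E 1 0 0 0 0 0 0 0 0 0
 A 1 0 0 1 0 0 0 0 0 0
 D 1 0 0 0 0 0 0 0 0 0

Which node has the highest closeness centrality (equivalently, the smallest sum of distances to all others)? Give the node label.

Farness (sum of distances to all others) for each node — A:16, B:17, C:15, D:17, E:17, F:17, G:9, H:17, I:17, J:16.
The smallest farness is 9, for G, so G has the highest closeness.

G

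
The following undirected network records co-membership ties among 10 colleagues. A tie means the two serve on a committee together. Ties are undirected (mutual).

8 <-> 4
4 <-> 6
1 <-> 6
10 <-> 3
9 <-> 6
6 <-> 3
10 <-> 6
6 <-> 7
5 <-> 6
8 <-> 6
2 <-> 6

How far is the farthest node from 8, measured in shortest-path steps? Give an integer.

2

Distances from 8: 1:2, 2:2, 3:2, 4:1, 5:2, 6:1, 7:2, 9:2, 10:2.
The largest is 2 (to 3, 9, 10, 1, 7, 2, and 5), so the eccentricity of 8 is 2.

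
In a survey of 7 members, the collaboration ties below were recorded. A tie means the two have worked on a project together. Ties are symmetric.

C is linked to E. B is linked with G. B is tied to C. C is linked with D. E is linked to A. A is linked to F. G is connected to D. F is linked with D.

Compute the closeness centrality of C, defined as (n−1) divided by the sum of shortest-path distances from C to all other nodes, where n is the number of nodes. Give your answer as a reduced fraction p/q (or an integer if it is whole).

Distances from C: A:2, B:1, D:1, E:1, F:2, G:2. Sum = 9.
n = 7, so closeness = 6/9 = 2/3.

2/3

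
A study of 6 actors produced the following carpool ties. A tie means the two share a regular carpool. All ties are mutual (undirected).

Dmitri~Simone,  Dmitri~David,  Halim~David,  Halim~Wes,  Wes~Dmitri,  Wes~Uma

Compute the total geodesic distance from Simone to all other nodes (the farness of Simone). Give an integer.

Distances from Simone: David:2, Dmitri:1, Halim:3, Uma:3, Wes:2.
Sum = 2 + 1 + 3 + 3 + 2 = 11.

11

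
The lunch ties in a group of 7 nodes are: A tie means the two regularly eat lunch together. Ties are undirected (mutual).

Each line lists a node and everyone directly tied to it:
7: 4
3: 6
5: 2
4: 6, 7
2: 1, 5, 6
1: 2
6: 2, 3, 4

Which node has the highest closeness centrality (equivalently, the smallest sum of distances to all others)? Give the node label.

6

Farness (sum of distances to all others) for each node — 1:15, 2:10, 3:14, 4:12, 5:15, 6:9, 7:17.
The smallest farness is 9, for 6, so 6 has the highest closeness.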